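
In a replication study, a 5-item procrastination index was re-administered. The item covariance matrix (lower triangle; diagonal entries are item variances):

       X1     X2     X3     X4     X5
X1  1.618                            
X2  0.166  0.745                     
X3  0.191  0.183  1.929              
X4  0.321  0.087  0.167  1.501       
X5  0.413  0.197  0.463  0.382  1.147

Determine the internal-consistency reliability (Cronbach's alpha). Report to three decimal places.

Cronbach's alpha = 0.532

sum of item variances = 1.618 + 0.745 + 1.929 + 1.501 + 1.147 = 6.940
Sum of off-diagonal covariances = 2.570
σ²_total = 6.940 + 2 × 2.570 = 12.080
α = (k/(k−1))·(1 − sum of item variances/σ²_total) = (5/4)·(1 − 6.940/12.080) = 0.532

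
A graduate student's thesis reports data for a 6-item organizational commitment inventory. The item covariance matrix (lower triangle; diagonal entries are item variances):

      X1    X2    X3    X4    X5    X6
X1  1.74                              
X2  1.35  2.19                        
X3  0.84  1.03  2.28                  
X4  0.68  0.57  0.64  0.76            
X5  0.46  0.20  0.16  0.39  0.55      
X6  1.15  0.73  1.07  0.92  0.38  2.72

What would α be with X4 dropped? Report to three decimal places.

Remaining items: X1, X2, X3, X5, X6 (k = 5).
ΣVar(i) = 1.74 + 2.19 + 2.28 + 0.55 + 2.72 = 9.48
Var(T) = 9.48 + 2 × 7.37 = 24.22
α (item deleted) = (5/4)·(1 − 9.48/24.22) = 0.761

α = 0.761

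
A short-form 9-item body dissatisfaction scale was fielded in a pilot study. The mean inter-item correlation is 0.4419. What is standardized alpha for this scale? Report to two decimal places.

standardized alpha = 0.88

Standardized α = k·r̄ / (1 + (k−1)·r̄) = 9 × 0.4419 / (1 + 8 × 0.4419)
  = 3.9771 / 4.5352 = 0.88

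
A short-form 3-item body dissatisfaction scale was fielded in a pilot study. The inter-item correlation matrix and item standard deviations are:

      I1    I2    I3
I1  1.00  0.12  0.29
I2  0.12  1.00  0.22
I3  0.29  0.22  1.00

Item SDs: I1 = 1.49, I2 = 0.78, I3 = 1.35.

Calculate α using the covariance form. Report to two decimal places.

Σσ²ᵢ = 1.49² + 0.78² + 1.35² = 4.6510
Covariances σ_ij = r_ij · s_i · s_j:
  σ(I1,I2) = 0.12 × 1.49 × 0.78 = 0.1395
  σ(I1,I3) = 0.29 × 1.49 × 1.35 = 0.5833
  σ(I2,I3) = 0.22 × 0.78 × 1.35 = 0.2317
σ²_T = Σσ²ᵢ + 2·Σσ_ij = 4.6510 + 2 × 0.9545 = 6.5600
α = (3/2)·(1 − 4.6510/6.5600) = 0.44

α = 0.44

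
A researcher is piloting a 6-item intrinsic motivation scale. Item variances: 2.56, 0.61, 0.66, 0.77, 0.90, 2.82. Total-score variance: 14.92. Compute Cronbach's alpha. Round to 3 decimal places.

ΣVar(i) = 2.56 + 0.61 + 0.66 + 0.77 + 0.90 + 2.82 = 8.32
α = (k/(k−1))·(1 − ΣVar(i)/total variance) = (6/5)·(1 − 8.32/14.92) = 0.531

α = 0.531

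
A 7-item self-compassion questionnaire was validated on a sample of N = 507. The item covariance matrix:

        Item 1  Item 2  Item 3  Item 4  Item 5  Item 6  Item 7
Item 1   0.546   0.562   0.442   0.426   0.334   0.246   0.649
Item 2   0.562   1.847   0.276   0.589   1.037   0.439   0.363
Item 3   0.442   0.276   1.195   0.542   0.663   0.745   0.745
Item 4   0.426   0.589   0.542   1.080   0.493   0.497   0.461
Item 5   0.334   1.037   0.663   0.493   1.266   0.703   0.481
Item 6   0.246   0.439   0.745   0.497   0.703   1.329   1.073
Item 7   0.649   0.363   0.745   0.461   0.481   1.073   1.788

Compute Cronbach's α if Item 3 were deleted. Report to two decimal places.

Remaining items: Item 1, Item 2, Item 4, Item 5, Item 6, Item 7 (k = 6).
Σσᵢ² = 0.546 + 1.847 + 1.080 + 1.266 + 1.329 + 1.788 = 7.856
Var(T) = 7.856 + 2 × 8.353 = 24.562
α (item deleted) = (6/5)·(1 − 7.856/24.562) = 0.82

α = 0.82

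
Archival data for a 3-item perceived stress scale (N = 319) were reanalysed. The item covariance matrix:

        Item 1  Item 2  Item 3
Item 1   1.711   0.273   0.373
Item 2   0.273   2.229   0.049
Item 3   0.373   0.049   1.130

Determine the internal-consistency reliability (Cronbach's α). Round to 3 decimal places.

α = 0.323

Σσᵢ² = 1.711 + 2.229 + 1.130 = 5.070
Σ_{i<j} σ_ij = 0.695
σ²_T = 5.070 + 2 × 0.695 = 6.460
α = (k/(k−1))·(1 − Σσᵢ²/σ²_T) = (3/2)·(1 − 5.070/6.460) = 0.323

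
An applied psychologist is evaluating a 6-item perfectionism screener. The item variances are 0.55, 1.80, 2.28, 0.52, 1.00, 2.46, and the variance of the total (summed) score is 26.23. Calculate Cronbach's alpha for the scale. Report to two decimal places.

Cronbach's alpha = 0.81

sum of item variances = 0.55 + 1.80 + 2.28 + 0.52 + 1.00 + 2.46 = 8.61
α = (k/(k−1))·(1 − sum of item variances/total variance) = (6/5)·(1 − 8.61/26.23) = 0.81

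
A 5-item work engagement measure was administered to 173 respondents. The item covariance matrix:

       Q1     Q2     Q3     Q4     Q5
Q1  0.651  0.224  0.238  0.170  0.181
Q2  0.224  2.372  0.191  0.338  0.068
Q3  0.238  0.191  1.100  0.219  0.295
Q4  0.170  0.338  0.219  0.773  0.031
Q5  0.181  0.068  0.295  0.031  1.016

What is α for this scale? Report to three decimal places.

ΣVar(i) = 0.651 + 2.372 + 1.100 + 0.773 + 1.016 = 5.912
Σ_{i<j} σ_ij = 1.955
total variance = 5.912 + 2 × 1.955 = 9.822
α = (k/(k−1))·(1 − ΣVar(i)/total variance) = (5/4)·(1 − 5.912/9.822) = 0.498

α = 0.498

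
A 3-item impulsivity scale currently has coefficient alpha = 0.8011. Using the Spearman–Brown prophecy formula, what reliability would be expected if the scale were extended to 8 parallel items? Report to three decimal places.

predicted reliability = 0.915

Length factor m = 8/3 = 2.6667
α' = m·α / (1 + (m−1)·α)
   = 8/3 × 0.8011 / (1 + (8/3 − 1) × 0.8011)
   = 2.1363 / 2.3352 = 0.915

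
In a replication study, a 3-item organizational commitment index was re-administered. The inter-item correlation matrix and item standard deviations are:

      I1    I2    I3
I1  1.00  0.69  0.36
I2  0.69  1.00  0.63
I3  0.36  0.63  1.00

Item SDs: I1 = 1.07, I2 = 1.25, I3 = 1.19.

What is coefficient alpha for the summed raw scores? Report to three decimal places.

Σσ²ᵢ = 1.07² + 1.25² + 1.19² = 4.1235
Covariances σ_ij = r_ij · s_i · s_j:
  σ(I1,I2) = 0.69 × 1.07 × 1.25 = 0.9229
  σ(I1,I3) = 0.36 × 1.07 × 1.19 = 0.4584
  σ(I2,I3) = 0.63 × 1.25 × 1.19 = 0.9371
σ²_T = Σσ²ᵢ + 2·Σσ_ij = 4.1235 + 2 × 2.3184 = 8.7603
α = (3/2)·(1 − 4.1235/8.7603) = 0.794

coefficient alpha = 0.794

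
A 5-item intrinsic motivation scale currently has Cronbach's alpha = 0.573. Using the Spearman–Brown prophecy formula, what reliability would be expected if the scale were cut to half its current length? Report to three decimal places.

predicted reliability = 0.402

Length factor m = 1/2
α' = m·α / (1 − (1−m)·α)
   = 1/2 × 0.573 / (1 − (1 − 1/2) × 0.573)
   = 0.2865 / 0.7135 = 0.402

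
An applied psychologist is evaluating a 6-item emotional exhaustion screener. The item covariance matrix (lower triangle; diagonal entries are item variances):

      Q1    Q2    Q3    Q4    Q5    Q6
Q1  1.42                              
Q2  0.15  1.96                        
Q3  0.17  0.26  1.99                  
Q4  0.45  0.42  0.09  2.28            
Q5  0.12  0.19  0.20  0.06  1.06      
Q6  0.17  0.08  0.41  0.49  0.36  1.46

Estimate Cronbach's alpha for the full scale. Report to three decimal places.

Σσ²ᵢ = 1.42 + 1.96 + 1.99 + 2.28 + 1.06 + 1.46 = 10.17
Sum of the distinct covariances = 3.62
σ²_total = 10.17 + 2 × 3.62 = 17.41
α = (k/(k−1))·(1 − Σσ²ᵢ/σ²_total) = (6/5)·(1 − 10.17/17.41) = 0.499

α = 0.499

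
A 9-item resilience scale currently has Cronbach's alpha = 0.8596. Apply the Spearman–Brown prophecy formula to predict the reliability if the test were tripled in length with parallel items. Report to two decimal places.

predicted reliability = 0.95

Length factor m = 3
α' = m·α / (1 + (m−1)·α)
   = 3 × 0.8596 / (1 + (3 − 1) × 0.8596)
   = 2.5788 / 2.7192 = 0.95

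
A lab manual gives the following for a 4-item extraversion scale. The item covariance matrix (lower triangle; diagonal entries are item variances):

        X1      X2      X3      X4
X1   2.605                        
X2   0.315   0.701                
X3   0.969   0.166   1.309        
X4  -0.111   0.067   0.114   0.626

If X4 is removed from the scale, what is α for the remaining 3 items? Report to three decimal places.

α = 0.579

Remaining items: X1, X2, X3 (k = 3).
Σσᵢ² = 2.605 + 0.701 + 1.309 = 4.615
Var(T) = 4.615 + 2 × 1.450 = 7.515
α (item deleted) = (3/2)·(1 − 4.615/7.515) = 0.579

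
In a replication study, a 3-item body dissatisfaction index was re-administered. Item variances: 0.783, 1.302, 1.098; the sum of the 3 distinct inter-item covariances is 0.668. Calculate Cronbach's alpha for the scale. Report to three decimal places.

Cronbach's alpha = 0.443

Σσ²ᵢ = 0.783 + 1.302 + 1.098 = 3.183
Sum of distinct covariances = 0.668
σ²_total = Σσ²ᵢ + 2·Σcov = 3.183 + 2 × 0.668 = 4.519
α = (3/2)·(1 − 3.183/4.519) = 0.443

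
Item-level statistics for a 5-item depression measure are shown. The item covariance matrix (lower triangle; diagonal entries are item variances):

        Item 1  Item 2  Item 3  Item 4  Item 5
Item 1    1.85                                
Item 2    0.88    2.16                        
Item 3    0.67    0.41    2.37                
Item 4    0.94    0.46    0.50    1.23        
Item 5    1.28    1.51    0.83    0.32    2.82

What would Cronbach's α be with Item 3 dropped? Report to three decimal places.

Cronbach's α = 0.763

Remaining items: Item 1, Item 2, Item 4, Item 5 (k = 4).
Σσ²ᵢ = 1.85 + 2.16 + 1.23 + 2.82 = 8.06
σ²_total = 8.06 + 2 × 5.39 = 18.84
α (item deleted) = (4/3)·(1 − 8.06/18.84) = 0.763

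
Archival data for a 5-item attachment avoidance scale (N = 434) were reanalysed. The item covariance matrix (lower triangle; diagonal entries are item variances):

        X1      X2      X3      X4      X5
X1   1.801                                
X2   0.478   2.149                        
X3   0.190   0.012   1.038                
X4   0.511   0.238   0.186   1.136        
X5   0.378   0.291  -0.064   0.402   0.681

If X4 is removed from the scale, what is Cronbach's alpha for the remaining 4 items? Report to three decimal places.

Cronbach's alpha = 0.416

Remaining items: X1, X2, X3, X5 (k = 4).
sum of item variances = 1.801 + 2.149 + 1.038 + 0.681 = 5.669
σ²_total = 5.669 + 2 × 1.285 = 8.239
α (item deleted) = (4/3)·(1 − 5.669/8.239) = 0.416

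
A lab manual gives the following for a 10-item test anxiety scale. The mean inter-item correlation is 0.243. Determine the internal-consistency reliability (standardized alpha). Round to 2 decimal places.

Standardized α = k·r̄ / (1 + (k−1)·r̄) = 10 × 0.243 / (1 + 9 × 0.243)
  = 2.4300 / 3.1870 = 0.76

α = 0.76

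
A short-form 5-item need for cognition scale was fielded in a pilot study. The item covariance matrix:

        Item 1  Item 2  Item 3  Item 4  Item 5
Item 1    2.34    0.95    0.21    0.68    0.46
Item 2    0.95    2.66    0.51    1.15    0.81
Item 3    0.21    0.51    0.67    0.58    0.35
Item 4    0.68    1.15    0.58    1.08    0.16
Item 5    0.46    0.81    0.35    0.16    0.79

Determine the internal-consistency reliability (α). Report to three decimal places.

α = 0.761

sum of item variances = 2.34 + 2.66 + 0.67 + 1.08 + 0.79 = 7.54
Sum of the distinct covariances = 5.86
σ²_total = 7.54 + 2 × 5.86 = 19.26
α = (k/(k−1))·(1 − sum of item variances/σ²_total) = (5/4)·(1 − 7.54/19.26) = 0.761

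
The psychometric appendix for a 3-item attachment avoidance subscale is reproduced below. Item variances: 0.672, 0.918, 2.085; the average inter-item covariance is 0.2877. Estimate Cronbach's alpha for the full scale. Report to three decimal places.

α = 0.479

Σσ²ᵢ = 0.672 + 0.918 + 2.085 = 3.675
Sum of the 3 distinct covariances = 3 × 0.2877 = 0.8631
σ²_T = Σσ²ᵢ + 2·Σcov = 3.675 + 2 × 0.8631 = 5.4012
α = (3/2)·(1 − 3.675/5.4012) = 0.479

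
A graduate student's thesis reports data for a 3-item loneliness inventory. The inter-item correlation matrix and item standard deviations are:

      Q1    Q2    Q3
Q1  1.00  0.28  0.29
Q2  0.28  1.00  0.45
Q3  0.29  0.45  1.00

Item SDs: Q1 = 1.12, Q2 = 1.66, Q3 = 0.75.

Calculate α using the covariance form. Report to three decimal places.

Σσ²ᵢ = 1.12² + 1.66² + 0.75² = 4.5725
Covariances σ_ij = r_ij · s_i · s_j:
  σ(Q1,Q2) = 0.28 × 1.12 × 1.66 = 0.5206
  σ(Q1,Q3) = 0.29 × 1.12 × 0.75 = 0.2436
  σ(Q2,Q3) = 0.45 × 1.66 × 0.75 = 0.5603
σ²_T = Σσ²ᵢ + 2·Σσ_ij = 4.5725 + 2 × 1.3245 = 7.2215
α = (3/2)·(1 − 4.5725/7.2215) = 0.550

α = 0.550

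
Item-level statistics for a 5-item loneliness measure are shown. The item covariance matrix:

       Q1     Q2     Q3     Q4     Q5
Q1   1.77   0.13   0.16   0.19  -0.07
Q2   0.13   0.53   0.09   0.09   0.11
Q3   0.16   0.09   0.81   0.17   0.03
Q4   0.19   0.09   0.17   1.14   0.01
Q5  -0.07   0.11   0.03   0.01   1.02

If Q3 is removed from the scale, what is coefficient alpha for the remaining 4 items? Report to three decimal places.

α = 0.228

Remaining items: Q1, Q2, Q4, Q5 (k = 4).
ΣVar(i) = 1.77 + 0.53 + 1.14 + 1.02 = 4.46
Var(T) = 4.46 + 2 × 0.46 = 5.38
α (item deleted) = (4/3)·(1 − 4.46/5.38) = 0.228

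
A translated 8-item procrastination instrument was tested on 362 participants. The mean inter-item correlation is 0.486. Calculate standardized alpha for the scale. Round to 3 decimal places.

Standardized α = k·r̄ / (1 + (k−1)·r̄) = 8 × 0.486 / (1 + 7 × 0.486)
  = 3.8880 / 4.4020 = 0.883

standardized alpha = 0.883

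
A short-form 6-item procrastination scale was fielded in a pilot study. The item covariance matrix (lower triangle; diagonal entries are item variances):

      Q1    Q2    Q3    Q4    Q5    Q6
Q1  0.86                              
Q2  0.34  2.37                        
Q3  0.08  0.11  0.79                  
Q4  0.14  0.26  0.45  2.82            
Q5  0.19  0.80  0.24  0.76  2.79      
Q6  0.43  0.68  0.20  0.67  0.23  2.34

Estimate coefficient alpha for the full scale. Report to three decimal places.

α = 0.579

Σσᵢ² = 0.86 + 2.37 + 0.79 + 2.82 + 2.79 + 2.34 = 11.97
Sum of off-diagonal covariances = 5.58
Var(T) = 11.97 + 2 × 5.58 = 23.13
α = (k/(k−1))·(1 − Σσᵢ²/Var(T)) = (6/5)·(1 − 11.97/23.13) = 0.579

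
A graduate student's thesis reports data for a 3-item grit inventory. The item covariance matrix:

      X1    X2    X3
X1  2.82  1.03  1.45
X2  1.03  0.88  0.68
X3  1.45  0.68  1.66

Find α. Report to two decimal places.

ΣVar(i) = 2.82 + 0.88 + 1.66 = 5.36
Σ_{i<j} σ_ij = 3.16
total variance = 5.36 + 2 × 3.16 = 11.68
α = (k/(k−1))·(1 − ΣVar(i)/total variance) = (3/2)·(1 − 5.36/11.68) = 0.81

α = 0.81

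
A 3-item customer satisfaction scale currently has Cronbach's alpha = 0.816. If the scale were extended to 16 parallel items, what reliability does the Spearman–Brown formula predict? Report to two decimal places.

predicted reliability = 0.96

Length factor m = 16/3 = 5.3333
α' = m·α / (1 + (m−1)·α)
   = 16/3 × 0.816 / (1 + (16/3 − 1) × 0.816)
   = 4.3520 / 4.5360 = 0.96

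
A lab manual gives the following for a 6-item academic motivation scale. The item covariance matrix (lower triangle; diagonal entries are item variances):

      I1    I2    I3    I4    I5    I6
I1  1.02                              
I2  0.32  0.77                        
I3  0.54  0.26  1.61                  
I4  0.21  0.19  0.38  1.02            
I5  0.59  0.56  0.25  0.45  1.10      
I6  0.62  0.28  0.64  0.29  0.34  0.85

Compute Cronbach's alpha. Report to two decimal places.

Σσ²ᵢ = 1.02 + 0.77 + 1.61 + 1.02 + 1.10 + 0.85 = 6.37
Sum of the distinct covariances = 5.92
total variance = 6.37 + 2 × 5.92 = 18.21
α = (k/(k−1))·(1 − Σσ²ᵢ/total variance) = (6/5)·(1 − 6.37/18.21) = 0.78

α = 0.78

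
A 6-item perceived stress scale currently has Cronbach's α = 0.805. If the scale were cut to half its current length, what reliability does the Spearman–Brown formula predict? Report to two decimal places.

Length factor m = 1/2
α' = m·α / (1 − (1−m)·α)
   = 1/2 × 0.805 / (1 − (1 − 1/2) × 0.805)
   = 0.4025 / 0.5975 = 0.67

predicted reliability = 0.67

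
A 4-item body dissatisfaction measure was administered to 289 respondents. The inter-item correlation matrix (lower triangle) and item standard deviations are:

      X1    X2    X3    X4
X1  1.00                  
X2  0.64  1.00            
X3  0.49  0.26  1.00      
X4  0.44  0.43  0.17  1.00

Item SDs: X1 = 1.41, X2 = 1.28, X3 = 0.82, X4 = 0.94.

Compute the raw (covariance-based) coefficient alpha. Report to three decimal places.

coefficient alpha = 0.739

Σσ²ᵢ = 1.41² + 1.28² + 0.82² + 0.94² = 5.1825
Covariances σ_ij = r_ij · s_i · s_j:
  σ(X1,X2) = 0.64 × 1.41 × 1.28 = 1.1551
  σ(X1,X3) = 0.49 × 1.41 × 0.82 = 0.5665
  σ(X1,X4) = 0.44 × 1.41 × 0.94 = 0.5832
  σ(X2,X3) = 0.26 × 1.28 × 0.82 = 0.2729
  σ(X2,X4) = 0.43 × 1.28 × 0.94 = 0.5174
  σ(X3,X4) = 0.17 × 0.82 × 0.94 = 0.1310
σ²_T = Σσ²ᵢ + 2·Σσ_ij = 5.1825 + 2 × 3.2261 = 11.6347
α = (4/3)·(1 − 5.1825/11.6347) = 0.739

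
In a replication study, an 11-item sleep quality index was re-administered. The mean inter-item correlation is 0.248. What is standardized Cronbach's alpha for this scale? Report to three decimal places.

standardized Cronbach's alpha = 0.784

Standardized α = k·r̄ / (1 + (k−1)·r̄) = 11 × 0.248 / (1 + 10 × 0.248)
  = 2.7280 / 3.4800 = 0.784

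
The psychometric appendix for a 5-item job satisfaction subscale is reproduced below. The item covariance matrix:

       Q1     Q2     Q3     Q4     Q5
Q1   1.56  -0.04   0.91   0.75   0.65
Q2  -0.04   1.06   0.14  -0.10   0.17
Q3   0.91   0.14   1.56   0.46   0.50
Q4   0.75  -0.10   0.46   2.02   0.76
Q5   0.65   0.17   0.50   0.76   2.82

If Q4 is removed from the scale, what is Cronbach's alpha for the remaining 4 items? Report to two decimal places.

α = 0.53

Remaining items: Q1, Q2, Q3, Q5 (k = 4).
Σσᵢ² = 1.56 + 1.06 + 1.56 + 2.82 = 7.00
σ²_total = 7.00 + 2 × 2.33 = 11.66
α (item deleted) = (4/3)·(1 − 7.00/11.66) = 0.53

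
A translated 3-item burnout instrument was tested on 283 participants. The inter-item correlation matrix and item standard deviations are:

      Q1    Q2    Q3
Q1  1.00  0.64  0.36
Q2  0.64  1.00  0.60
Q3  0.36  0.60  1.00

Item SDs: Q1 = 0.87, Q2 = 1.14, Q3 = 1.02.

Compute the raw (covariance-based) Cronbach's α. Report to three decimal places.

Cronbach's α = 0.774

Σσ²ᵢ = 0.87² + 1.14² + 1.02² = 3.0969
Covariances σ_ij = r_ij · s_i · s_j:
  σ(Q1,Q2) = 0.64 × 0.87 × 1.14 = 0.6348
  σ(Q1,Q3) = 0.36 × 0.87 × 1.02 = 0.3195
  σ(Q2,Q3) = 0.60 × 1.14 × 1.02 = 0.6977
σ²_T = Σσ²ᵢ + 2·Σσ_ij = 3.0969 + 2 × 1.6520 = 6.4009
α = (3/2)·(1 − 3.0969/6.4009) = 0.774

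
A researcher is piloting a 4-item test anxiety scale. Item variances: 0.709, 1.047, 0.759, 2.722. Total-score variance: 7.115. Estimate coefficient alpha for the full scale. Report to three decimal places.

α = 0.352

sum of item variances = 0.709 + 1.047 + 0.759 + 2.722 = 5.237
α = (k/(k−1))·(1 − sum of item variances/σ²_total) = (4/3)·(1 − 5.237/7.115) = 0.352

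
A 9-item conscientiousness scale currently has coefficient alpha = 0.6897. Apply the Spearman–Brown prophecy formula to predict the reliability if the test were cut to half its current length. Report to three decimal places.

predicted reliability = 0.526

Length factor m = 1/2
α' = m·α / (1 − (1−m)·α)
   = 1/2 × 0.6897 / (1 − (1 − 1/2) × 0.6897)
   = 0.3448 / 0.6552 = 0.526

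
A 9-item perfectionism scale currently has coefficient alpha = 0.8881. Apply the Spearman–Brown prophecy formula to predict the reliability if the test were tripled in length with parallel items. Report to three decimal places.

Length factor m = 3
α' = m·α / (1 + (m−1)·α)
   = 3 × 0.8881 / (1 + (3 − 1) × 0.8881)
   = 2.6643 / 2.7762 = 0.960

predicted reliability = 0.960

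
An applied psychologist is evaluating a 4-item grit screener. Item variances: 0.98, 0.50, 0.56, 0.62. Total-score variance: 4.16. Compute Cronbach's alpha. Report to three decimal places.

Cronbach's alpha = 0.481

ΣVar(i) = 0.98 + 0.50 + 0.56 + 0.62 = 2.66
α = (k/(k−1))·(1 − ΣVar(i)/Var(T)) = (4/3)·(1 − 2.66/4.16) = 0.481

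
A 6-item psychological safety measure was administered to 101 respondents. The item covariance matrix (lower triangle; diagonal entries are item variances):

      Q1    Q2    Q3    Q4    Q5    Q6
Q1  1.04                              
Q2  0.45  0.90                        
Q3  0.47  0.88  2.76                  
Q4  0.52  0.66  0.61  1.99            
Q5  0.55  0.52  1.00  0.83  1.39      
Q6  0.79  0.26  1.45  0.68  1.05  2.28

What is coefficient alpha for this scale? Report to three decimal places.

Σσᵢ² = 1.04 + 0.90 + 2.76 + 1.99 + 1.39 + 2.28 = 10.36
Sum of the distinct covariances = 10.72
total variance = 10.36 + 2 × 10.72 = 31.80
α = (k/(k−1))·(1 − Σσᵢ²/total variance) = (6/5)·(1 − 10.36/31.80) = 0.809

α = 0.809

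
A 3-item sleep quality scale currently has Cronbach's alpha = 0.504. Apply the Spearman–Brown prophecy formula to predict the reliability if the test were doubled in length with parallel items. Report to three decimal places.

predicted reliability = 0.670

Length factor m = 2
α' = m·α / (1 + (m−1)·α)
   = 2 × 0.504 / (1 + (2 − 1) × 0.504)
   = 1.0080 / 1.5040 = 0.670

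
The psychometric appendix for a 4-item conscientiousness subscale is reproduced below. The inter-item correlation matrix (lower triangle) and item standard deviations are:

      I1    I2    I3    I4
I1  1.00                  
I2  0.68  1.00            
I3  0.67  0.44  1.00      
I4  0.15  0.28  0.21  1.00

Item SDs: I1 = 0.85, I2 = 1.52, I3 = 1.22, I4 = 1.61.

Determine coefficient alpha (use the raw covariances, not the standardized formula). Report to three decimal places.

Σσ²ᵢ = 0.85² + 1.52² + 1.22² + 1.61² = 7.1134
Covariances σ_ij = r_ij · s_i · s_j:
  σ(I1,I2) = 0.68 × 0.85 × 1.52 = 0.8786
  σ(I1,I3) = 0.67 × 0.85 × 1.22 = 0.6948
  σ(I1,I4) = 0.15 × 0.85 × 1.61 = 0.2053
  σ(I2,I3) = 0.44 × 1.52 × 1.22 = 0.8159
  σ(I2,I4) = 0.28 × 1.52 × 1.61 = 0.6852
  σ(I3,I4) = 0.21 × 1.22 × 1.61 = 0.4125
σ²_T = Σσ²ᵢ + 2·Σσ_ij = 7.1134 + 2 × 3.6923 = 14.4980
α = (4/3)·(1 − 7.1134/14.4980) = 0.679

α = 0.679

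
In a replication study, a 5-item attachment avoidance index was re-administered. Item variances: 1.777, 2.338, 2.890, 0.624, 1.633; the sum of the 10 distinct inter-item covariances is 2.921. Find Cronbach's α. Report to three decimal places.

Cronbach's α = 0.483

ΣVar(i) = 1.777 + 2.338 + 2.890 + 0.624 + 1.633 = 9.262
Sum of distinct covariances = 2.921
Var(T) = ΣVar(i) + 2·Σcov = 9.262 + 2 × 2.921 = 15.104
α = (5/4)·(1 − 9.262/15.104) = 0.483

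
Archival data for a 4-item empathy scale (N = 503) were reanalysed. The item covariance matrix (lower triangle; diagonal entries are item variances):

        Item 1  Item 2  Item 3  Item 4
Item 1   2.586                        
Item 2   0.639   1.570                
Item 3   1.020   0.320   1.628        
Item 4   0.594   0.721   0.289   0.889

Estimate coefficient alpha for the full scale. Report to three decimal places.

sum of item variances = 2.586 + 1.570 + 1.628 + 0.889 = 6.673
Σ_{i<j} σ_ij = 3.583
σ²_T = 6.673 + 2 × 3.583 = 13.839
α = (k/(k−1))·(1 − sum of item variances/σ²_T) = (4/3)·(1 − 6.673/13.839) = 0.690

α = 0.690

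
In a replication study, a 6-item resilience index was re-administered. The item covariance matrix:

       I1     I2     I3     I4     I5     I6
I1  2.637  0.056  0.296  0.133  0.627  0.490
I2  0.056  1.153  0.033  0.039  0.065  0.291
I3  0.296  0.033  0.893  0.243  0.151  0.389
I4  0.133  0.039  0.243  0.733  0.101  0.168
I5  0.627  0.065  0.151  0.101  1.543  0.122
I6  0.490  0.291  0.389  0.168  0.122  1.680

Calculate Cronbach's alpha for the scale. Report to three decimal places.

α = 0.511

ΣVar(i) = 2.637 + 1.153 + 0.893 + 0.733 + 1.543 + 1.680 = 8.639
Sum of off-diagonal covariances = 3.204
total variance = 8.639 + 2 × 3.204 = 15.047
α = (k/(k−1))·(1 − ΣVar(i)/total variance) = (6/5)·(1 − 8.639/15.047) = 0.511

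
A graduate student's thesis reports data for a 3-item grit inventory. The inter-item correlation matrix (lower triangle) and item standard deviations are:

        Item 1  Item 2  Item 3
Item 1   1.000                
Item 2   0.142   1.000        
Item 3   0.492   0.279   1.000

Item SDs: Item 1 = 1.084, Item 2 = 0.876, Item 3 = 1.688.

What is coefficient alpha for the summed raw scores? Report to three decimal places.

α = 0.565

Σσ²ᵢ = 1.084² + 0.876² + 1.688² = 4.7918
Covariances σ_ij = r_ij · s_i · s_j:
  σ(Item 1,Item 2) = 0.142 × 1.084 × 0.876 = 0.1348
  σ(Item 1,Item 3) = 0.492 × 1.084 × 1.688 = 0.9003
  σ(Item 2,Item 3) = 0.279 × 0.876 × 1.688 = 0.4126
σ²_T = Σσ²ᵢ + 2·Σσ_ij = 4.7918 + 2 × 1.4477 = 7.6872
α = (3/2)·(1 − 4.7918/7.6872) = 0.565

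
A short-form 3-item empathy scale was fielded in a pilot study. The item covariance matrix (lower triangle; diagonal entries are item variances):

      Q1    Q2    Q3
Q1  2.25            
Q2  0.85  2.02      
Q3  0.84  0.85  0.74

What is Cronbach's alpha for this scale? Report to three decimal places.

α = 0.755

Σσ²ᵢ = 2.25 + 2.02 + 0.74 = 5.01
Sum of off-diagonal covariances = 2.54
σ²_T = 5.01 + 2 × 2.54 = 10.09
α = (k/(k−1))·(1 − Σσ²ᵢ/σ²_T) = (3/2)·(1 − 5.01/10.09) = 0.755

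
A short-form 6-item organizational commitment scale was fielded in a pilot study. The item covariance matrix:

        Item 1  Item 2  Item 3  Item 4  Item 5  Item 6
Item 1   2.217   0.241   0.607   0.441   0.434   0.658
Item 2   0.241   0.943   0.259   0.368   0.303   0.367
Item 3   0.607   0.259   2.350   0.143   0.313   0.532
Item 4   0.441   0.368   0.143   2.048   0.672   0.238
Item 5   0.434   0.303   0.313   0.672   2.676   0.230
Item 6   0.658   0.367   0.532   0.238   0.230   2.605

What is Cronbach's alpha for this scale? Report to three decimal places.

Cronbach's alpha = 0.570

Σσᵢ² = 2.217 + 0.943 + 2.350 + 2.048 + 2.676 + 2.605 = 12.839
Sum of the distinct covariances = 5.806
total variance = 12.839 + 2 × 5.806 = 24.451
α = (k/(k−1))·(1 − Σσᵢ²/total variance) = (6/5)·(1 − 12.839/24.451) = 0.570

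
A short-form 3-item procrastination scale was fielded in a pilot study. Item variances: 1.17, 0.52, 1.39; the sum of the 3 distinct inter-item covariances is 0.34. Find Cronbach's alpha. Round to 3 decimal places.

Σσᵢ² = 1.17 + 0.52 + 1.39 = 3.08
Sum of distinct covariances = 0.34
σ²_total = Σσᵢ² + 2·Σcov = 3.08 + 2 × 0.34 = 3.76
α = (3/2)·(1 − 3.08/3.76) = 0.271

α = 0.271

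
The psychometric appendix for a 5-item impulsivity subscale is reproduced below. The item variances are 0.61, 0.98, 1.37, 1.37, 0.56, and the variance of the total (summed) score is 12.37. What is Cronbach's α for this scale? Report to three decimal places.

sum of item variances = 0.61 + 0.98 + 1.37 + 1.37 + 0.56 = 4.89
α = (k/(k−1))·(1 − sum of item variances/total variance) = (5/4)·(1 − 4.89/12.37) = 0.756

α = 0.756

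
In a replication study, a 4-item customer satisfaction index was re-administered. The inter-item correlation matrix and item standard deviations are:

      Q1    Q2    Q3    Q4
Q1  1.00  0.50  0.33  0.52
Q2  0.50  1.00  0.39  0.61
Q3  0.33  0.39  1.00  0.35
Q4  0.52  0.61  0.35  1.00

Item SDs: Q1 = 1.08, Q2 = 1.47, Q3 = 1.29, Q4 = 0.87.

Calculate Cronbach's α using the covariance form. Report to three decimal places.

α = 0.746

Σσ²ᵢ = 1.08² + 1.47² + 1.29² + 0.87² = 5.7483
Covariances σ_ij = r_ij · s_i · s_j:
  σ(Q1,Q2) = 0.50 × 1.08 × 1.47 = 0.7938
  σ(Q1,Q3) = 0.33 × 1.08 × 1.29 = 0.4598
  σ(Q1,Q4) = 0.52 × 1.08 × 0.87 = 0.4886
  σ(Q2,Q3) = 0.39 × 1.47 × 1.29 = 0.7396
  σ(Q2,Q4) = 0.61 × 1.47 × 0.87 = 0.7801
  σ(Q3,Q4) = 0.35 × 1.29 × 0.87 = 0.3928
σ²_T = Σσ²ᵢ + 2·Σσ_ij = 5.7483 + 2 × 3.6547 = 13.0577
α = (4/3)·(1 − 5.7483/13.0577) = 0.746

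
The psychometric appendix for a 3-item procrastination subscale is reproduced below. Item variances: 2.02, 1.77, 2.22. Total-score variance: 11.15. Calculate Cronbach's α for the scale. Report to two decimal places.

Σσᵢ² = 2.02 + 1.77 + 2.22 = 6.01
α = (k/(k−1))·(1 − Σσᵢ²/total variance) = (3/2)·(1 − 6.01/11.15) = 0.69

α = 0.69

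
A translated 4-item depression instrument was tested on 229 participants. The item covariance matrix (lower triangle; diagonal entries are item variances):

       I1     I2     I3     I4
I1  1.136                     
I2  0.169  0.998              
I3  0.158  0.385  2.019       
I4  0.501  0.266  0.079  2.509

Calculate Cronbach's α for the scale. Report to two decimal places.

Cronbach's α = 0.42

sum of item variances = 1.136 + 0.998 + 2.019 + 2.509 = 6.662
Sum of the distinct covariances = 1.558
σ²_total = 6.662 + 2 × 1.558 = 9.778
α = (k/(k−1))·(1 − sum of item variances/σ²_total) = (4/3)·(1 − 6.662/9.778) = 0.42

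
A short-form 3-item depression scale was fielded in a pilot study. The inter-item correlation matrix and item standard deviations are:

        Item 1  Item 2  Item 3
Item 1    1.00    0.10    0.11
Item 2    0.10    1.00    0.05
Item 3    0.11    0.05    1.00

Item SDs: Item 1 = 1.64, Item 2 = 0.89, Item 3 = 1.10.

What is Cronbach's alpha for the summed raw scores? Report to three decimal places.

Cronbach's alpha = 0.215

Σσ²ᵢ = 1.64² + 0.89² + 1.10² = 4.6917
Covariances σ_ij = r_ij · s_i · s_j:
  σ(Item 1,Item 2) = 0.10 × 1.64 × 0.89 = 0.1460
  σ(Item 1,Item 3) = 0.11 × 1.64 × 1.10 = 0.1984
  σ(Item 2,Item 3) = 0.05 × 0.89 × 1.10 = 0.0490
σ²_T = Σσ²ᵢ + 2·Σσ_ij = 4.6917 + 2 × 0.3934 = 5.4785
α = (3/2)·(1 − 4.6917/5.4785) = 0.215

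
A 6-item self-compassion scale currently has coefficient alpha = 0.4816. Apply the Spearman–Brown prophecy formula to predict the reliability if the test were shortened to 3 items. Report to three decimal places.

predicted reliability = 0.317

Length factor m = 3/6 = 0.5000
α' = m·α / (1 − (1−m)·α)
   = 3/6 × 0.4816 / (1 − (1 − 3/6) × 0.4816)
   = 0.2408 / 0.7592 = 0.317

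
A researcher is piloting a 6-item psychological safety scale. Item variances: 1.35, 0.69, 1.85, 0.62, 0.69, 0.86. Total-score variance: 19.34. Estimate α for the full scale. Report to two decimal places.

α = 0.82

ΣVar(i) = 1.35 + 0.69 + 1.85 + 0.62 + 0.69 + 0.86 = 6.06
α = (k/(k−1))·(1 − ΣVar(i)/Var(T)) = (6/5)·(1 − 6.06/19.34) = 0.82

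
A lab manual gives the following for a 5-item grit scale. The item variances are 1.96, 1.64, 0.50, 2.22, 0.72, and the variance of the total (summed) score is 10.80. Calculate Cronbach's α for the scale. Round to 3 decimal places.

Cronbach's α = 0.435

Σσᵢ² = 1.96 + 1.64 + 0.50 + 2.22 + 0.72 = 7.04
α = (k/(k−1))·(1 − Σσᵢ²/total variance) = (5/4)·(1 − 7.04/10.80) = 0.435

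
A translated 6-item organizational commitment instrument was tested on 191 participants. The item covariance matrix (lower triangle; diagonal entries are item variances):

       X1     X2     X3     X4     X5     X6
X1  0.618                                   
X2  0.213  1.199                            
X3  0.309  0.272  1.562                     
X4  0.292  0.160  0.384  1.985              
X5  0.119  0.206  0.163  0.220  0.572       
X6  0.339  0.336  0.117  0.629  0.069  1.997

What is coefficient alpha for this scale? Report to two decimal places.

Σσᵢ² = 0.618 + 1.199 + 1.562 + 1.985 + 0.572 + 1.997 = 7.933
Sum of the distinct covariances = 3.828
total variance = 7.933 + 2 × 3.828 = 15.589
α = (k/(k−1))·(1 − Σσᵢ²/total variance) = (6/5)·(1 − 7.933/15.589) = 0.59

coefficient alpha = 0.59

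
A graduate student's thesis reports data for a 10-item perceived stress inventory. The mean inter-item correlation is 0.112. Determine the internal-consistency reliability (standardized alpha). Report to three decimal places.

Standardized α = k·r̄ / (1 + (k−1)·r̄) = 10 × 0.112 / (1 + 9 × 0.112)
  = 1.1200 / 2.0080 = 0.558

standardized alpha = 0.558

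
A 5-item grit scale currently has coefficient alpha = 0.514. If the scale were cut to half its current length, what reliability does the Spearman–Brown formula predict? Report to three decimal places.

predicted reliability = 0.346

Length factor m = 1/2
α' = m·α / (1 − (1−m)·α)
   = 1/2 × 0.514 / (1 − (1 − 1/2) × 0.514)
   = 0.2570 / 0.7430 = 0.346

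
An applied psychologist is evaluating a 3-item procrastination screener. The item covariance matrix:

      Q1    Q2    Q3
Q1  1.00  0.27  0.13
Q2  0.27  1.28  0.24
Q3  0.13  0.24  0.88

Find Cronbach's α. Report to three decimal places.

sum of item variances = 1.00 + 1.28 + 0.88 = 3.16
Sum of off-diagonal covariances = 0.64
σ²_T = 3.16 + 2 × 0.64 = 4.44
α = (k/(k−1))·(1 − sum of item variances/σ²_T) = (3/2)·(1 − 3.16/4.44) = 0.432

Cronbach's α = 0.432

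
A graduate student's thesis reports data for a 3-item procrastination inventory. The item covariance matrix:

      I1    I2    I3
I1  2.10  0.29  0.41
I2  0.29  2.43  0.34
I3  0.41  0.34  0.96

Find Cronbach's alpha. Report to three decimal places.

Cronbach's alpha = 0.412

sum of item variances = 2.10 + 2.43 + 0.96 = 5.49
Sum of off-diagonal covariances = 1.04
σ²_total = 5.49 + 2 × 1.04 = 7.57
α = (k/(k−1))·(1 − sum of item variances/σ²_total) = (3/2)·(1 − 5.49/7.57) = 0.412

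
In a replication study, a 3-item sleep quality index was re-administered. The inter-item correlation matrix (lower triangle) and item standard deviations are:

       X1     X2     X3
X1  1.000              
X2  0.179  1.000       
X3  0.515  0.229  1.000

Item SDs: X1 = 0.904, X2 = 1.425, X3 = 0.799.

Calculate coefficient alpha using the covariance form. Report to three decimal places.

coefficient alpha = 0.497

Σσ²ᵢ = 0.904² + 1.425² + 0.799² = 3.4862
Covariances σ_ij = r_ij · s_i · s_j:
  σ(X1,X2) = 0.179 × 0.904 × 1.425 = 0.2306
  σ(X1,X3) = 0.515 × 0.904 × 0.799 = 0.3720
  σ(X2,X3) = 0.229 × 1.425 × 0.799 = 0.2607
σ²_T = Σσ²ᵢ + 2·Σσ_ij = 3.4862 + 2 × 0.8633 = 5.2128
α = (3/2)·(1 − 3.4862/5.2128) = 0.497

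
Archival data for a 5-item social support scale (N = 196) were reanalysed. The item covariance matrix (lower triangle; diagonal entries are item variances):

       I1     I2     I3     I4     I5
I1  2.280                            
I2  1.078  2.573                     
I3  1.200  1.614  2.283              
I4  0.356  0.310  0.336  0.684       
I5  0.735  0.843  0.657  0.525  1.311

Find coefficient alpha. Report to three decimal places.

α = 0.783

Σσ²ᵢ = 2.280 + 2.573 + 2.283 + 0.684 + 1.311 = 9.131
Sum of off-diagonal covariances = 7.654
σ²_total = 9.131 + 2 × 7.654 = 24.439
α = (k/(k−1))·(1 − Σσ²ᵢ/σ²_total) = (5/4)·(1 − 9.131/24.439) = 0.783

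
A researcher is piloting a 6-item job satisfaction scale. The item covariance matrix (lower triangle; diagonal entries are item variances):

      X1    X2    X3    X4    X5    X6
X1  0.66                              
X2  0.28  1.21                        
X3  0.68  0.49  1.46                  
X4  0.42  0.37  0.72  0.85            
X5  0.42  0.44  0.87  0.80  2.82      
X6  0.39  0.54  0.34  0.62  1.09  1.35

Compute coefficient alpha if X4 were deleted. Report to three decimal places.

coefficient alpha = 0.745

Remaining items: X1, X2, X3, X5, X6 (k = 5).
sum of item variances = 0.66 + 1.21 + 1.46 + 2.82 + 1.35 = 7.50
total variance = 7.50 + 2 × 5.54 = 18.58
α (item deleted) = (5/4)·(1 − 7.50/18.58) = 0.745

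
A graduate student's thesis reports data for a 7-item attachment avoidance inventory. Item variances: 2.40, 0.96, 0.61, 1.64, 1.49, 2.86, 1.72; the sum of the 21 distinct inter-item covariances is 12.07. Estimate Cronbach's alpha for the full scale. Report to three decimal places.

Σσᵢ² = 2.40 + 0.96 + 0.61 + 1.64 + 1.49 + 2.86 + 1.72 = 11.68
Sum of distinct covariances = 12.07
total variance = Σσᵢ² + 2·Σcov = 11.68 + 2 × 12.07 = 35.82
α = (7/6)·(1 − 11.68/35.82) = 0.786

α = 0.786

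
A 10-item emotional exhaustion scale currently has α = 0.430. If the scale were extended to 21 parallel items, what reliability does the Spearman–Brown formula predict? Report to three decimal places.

Length factor m = 21/10 = 2.1000
α' = m·α / (1 + (m−1)·α)
   = 21/10 × 0.430 / (1 + (21/10 − 1) × 0.430)
   = 0.9030 / 1.4730 = 0.613

predicted reliability = 0.613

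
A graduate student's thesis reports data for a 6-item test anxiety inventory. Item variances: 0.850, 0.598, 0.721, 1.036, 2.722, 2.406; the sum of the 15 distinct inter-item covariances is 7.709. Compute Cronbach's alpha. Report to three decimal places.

α = 0.779

Σσᵢ² = 0.850 + 0.598 + 0.721 + 1.036 + 2.722 + 2.406 = 8.333
Sum of distinct covariances = 7.709
Var(T) = Σσᵢ² + 2·Σcov = 8.333 + 2 × 7.709 = 23.751
α = (6/5)·(1 − 8.333/23.751) = 0.779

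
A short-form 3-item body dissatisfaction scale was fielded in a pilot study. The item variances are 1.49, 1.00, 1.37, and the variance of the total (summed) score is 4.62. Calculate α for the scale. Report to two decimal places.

Σσᵢ² = 1.49 + 1.00 + 1.37 = 3.86
α = (k/(k−1))·(1 − Σσᵢ²/σ²_total) = (3/2)·(1 − 3.86/4.62) = 0.25

α = 0.25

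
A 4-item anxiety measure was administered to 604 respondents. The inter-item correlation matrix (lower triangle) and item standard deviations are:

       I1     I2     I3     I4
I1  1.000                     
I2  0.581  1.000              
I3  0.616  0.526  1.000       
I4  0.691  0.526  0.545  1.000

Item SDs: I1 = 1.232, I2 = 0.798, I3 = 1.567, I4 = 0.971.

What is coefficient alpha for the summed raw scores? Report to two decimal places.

Σσ²ᵢ = 1.232² + 0.798² + 1.567² + 0.971² = 5.5530
Covariances σ_ij = r_ij · s_i · s_j:
  σ(I1,I2) = 0.581 × 1.232 × 0.798 = 0.5712
  σ(I1,I3) = 0.616 × 1.232 × 1.567 = 1.1892
  σ(I1,I4) = 0.691 × 1.232 × 0.971 = 0.8266
  σ(I2,I3) = 0.526 × 0.798 × 1.567 = 0.6577
  σ(I2,I4) = 0.526 × 0.798 × 0.971 = 0.4076
  σ(I3,I4) = 0.545 × 1.567 × 0.971 = 0.8292
σ²_T = Σσ²ᵢ + 2·Σσ_ij = 5.5530 + 2 × 4.4815 = 14.5160
α = (4/3)·(1 − 5.5530/14.5160) = 0.82

α = 0.82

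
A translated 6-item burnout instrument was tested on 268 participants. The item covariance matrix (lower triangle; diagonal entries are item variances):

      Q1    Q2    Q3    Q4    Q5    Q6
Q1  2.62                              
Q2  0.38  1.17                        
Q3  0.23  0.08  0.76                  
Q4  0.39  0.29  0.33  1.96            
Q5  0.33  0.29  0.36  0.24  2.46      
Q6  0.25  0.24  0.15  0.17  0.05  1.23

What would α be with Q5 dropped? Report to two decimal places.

Remaining items: Q1, Q2, Q3, Q4, Q6 (k = 5).
Σσ²ᵢ = 2.62 + 1.17 + 0.76 + 1.96 + 1.23 = 7.74
σ²_T = 7.74 + 2 × 2.51 = 12.76
α (item deleted) = (5/4)·(1 − 7.74/12.76) = 0.49

α = 0.49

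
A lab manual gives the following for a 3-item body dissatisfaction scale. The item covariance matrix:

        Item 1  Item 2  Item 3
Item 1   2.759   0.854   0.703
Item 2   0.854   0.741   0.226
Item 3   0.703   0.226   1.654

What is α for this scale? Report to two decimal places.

α = 0.61

Σσᵢ² = 2.759 + 0.741 + 1.654 = 5.154
Sum of off-diagonal covariances = 1.783
Var(T) = 5.154 + 2 × 1.783 = 8.720
α = (k/(k−1))·(1 − Σσᵢ²/Var(T)) = (3/2)·(1 − 5.154/8.720) = 0.61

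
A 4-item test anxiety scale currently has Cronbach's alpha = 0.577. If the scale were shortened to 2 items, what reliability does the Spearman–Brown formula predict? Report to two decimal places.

predicted reliability = 0.41

Length factor m = 2/4 = 0.5000
α' = m·α / (1 − (1−m)·α)
   = 2/4 × 0.577 / (1 − (1 − 2/4) × 0.577)
   = 0.2885 / 0.7115 = 0.41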